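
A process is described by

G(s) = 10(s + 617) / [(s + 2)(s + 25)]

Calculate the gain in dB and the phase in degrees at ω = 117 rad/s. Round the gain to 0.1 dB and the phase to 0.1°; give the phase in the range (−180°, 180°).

At s = jω = j117:
zero (s+617): 617 + j117 → |·| = √(617²+117²) = √394378 ≈ 628, ∠ = arctan(117/617) ≈ 10.74°
pole (s+2): 2 + j117 → |·| = √(2²+117²) = √13693 ≈ 117.02, ∠ = arctan(117/2) ≈ 89.02°
pole (s+25): 25 + j117 → |·| = √(25²+117²) = √14314 ≈ 119.64, ∠ = arctan(117/25) ≈ 77.94°
|G| = 10 · 628 / 14000 ≈ 0.44857
Gain = 20 log₁₀(0.44857) ≈ -6.96 dB
∠G = 10.74° − 166.96° = -156.22°

-7.0 dB, -156.2°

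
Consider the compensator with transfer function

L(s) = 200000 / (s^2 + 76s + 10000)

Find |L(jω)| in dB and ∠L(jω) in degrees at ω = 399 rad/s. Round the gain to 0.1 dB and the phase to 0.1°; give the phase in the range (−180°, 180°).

At s = jω = j399:
quadratic: (j399)² + 76·j399 + 10000 = -149201 + j30324 → |·| ≈ 1.5225e+05, ∠ ≈ 168.51°
|L| = 200000 / 1.5225e+05 ≈ 1.3136
Gain = 20 log₁₀(1.3136) ≈ 2.37 dB
∠L = 0.00° − 168.51° = -168.51°

2.4 dB, -168.5°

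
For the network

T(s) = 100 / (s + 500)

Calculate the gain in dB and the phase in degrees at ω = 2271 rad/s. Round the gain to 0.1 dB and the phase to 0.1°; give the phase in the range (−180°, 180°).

-27.3 dB, -77.6°

At s = jω = j2271:
pole (s+500): 500 + j2271 → |·| = √(500²+2271²) = √5407441 ≈ 2325.4, ∠ = arctan(2271/500) ≈ 77.58°
|T| = 100 / 2325.4 ≈ 0.043003
Gain = 20 log₁₀(0.043003) ≈ -27.33 dB
∠T = 0.00° − 77.58° = -77.58°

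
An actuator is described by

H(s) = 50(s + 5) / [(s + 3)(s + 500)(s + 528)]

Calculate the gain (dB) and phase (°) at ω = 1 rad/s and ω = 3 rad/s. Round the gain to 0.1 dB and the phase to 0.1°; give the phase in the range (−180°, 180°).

ω = 1: -70.3 dB, -7.3°; ω = 3: -71.7 dB, -14.7°

At s = jω = j1:
zero (s+5): 5 + j1 → |·| = √(5²+1²) = √26 ≈ 5.099, ∠ = arctan(1/5) ≈ 11.31°
pole (s+3): 3 + j1 → |·| = √(3²+1²) = √10 ≈ 3.1623, ∠ = arctan(1/3) ≈ 18.43°
pole (s+500): 500 + j1 → |·| = √(500²+1²) = √250001 ≈ 500, ∠ = arctan(1/500) ≈ 0.11°
pole (s+528): 528 + j1 → |·| = √(528²+1²) = √278785 ≈ 528, ∠ = arctan(1/528) ≈ 0.11°
|H| = 50 · 5.099 / 8.3485e+05 ≈ 0.00030538
Gain = 20 log₁₀(0.00030538) ≈ -70.30 dB
∠H = 11.31° − 18.65° = -7.34°

At s = jω = j3:
zero (s+5): 5 + j3 → |·| = √(5²+3²) = √34 ≈ 5.831, ∠ = arctan(3/5) ≈ 30.96°
pole (s+3): 3 + j3 → |·| = √(3²+3²) = √18 ≈ 4.2426, ∠ = arctan(3/3) ≈ 45.00°
pole (s+500): 500 + j3 → |·| = √(500²+3²) = √250009 ≈ 500.01, ∠ = arctan(3/500) ≈ 0.34°
pole (s+528): 528 + j3 → |·| = √(528²+3²) = √278793 ≈ 528.01, ∠ = arctan(3/528) ≈ 0.33°
|H| = 50 · 5.831 / 1.1201e+06 ≈ 0.00026029
Gain = 20 log₁₀(0.00026029) ≈ -71.69 dB
∠H = 30.96° − 45.67° = -14.71°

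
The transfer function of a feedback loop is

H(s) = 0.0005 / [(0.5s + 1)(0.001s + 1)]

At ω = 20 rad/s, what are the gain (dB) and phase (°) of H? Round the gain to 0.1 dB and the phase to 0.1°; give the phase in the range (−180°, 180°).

At ω = 20 rad/s:
pole (1 + j20·0.5) = 1 + j10 → |·| ≈ 10.05, ∠ ≈ 84.29°
pole (1 + j20·0.001) = 1 + j0.02 → |·| ≈ 1.0002, ∠ ≈ 1.15°
|H| = 0.0005 · 1 / (10.05 · 1.0002) ≈ 4.9741e-05
Gain = 20 log₁₀(4.9741e-05) ≈ -86.07 dB
∠H = (0°) − (84.29° + 1.15°) = -85.44°

-86.1 dB, -85.4°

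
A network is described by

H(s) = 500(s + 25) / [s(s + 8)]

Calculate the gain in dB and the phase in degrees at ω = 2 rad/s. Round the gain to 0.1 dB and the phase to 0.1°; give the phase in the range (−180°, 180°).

At s = jω = j2:
zero (s+25): 25 + j2 → |·| = √(25²+2²) = √629 ≈ 25.08, ∠ = arctan(2/25) ≈ 4.57°
pole (s+8): 8 + j2 → |·| = √(8²+2²) = √68 ≈ 8.2462, ∠ = arctan(2/8) ≈ 14.04°
pole at origin: |s| = 2, ∠ = 90.00° (in denominator)
|H| = 500 · 25.08 / 16.492 ≈ 760.37
Gain = 20 log₁₀(760.37) ≈ 57.62 dB
∠H = 4.57° − 104.04° = -99.47°

57.6 dB, -99.5°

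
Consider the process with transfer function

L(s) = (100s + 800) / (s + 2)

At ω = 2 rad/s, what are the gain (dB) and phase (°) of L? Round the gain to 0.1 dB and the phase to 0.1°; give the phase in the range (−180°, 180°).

Substitute s = j2:
Numerator: 100(j2) + 800 = 800 + j200
Denominator: (j2) + 2 = 2 + j2
|N| = √(800² + 200²) ≈ 824.62, ∠N ≈ 14.04°
|D| = √(2² + 2²) ≈ 2.8284, ∠D ≈ 45.00°
|L| = 824.62 / 2.8284 ≈ 291.55
Gain = 20 log₁₀(291.55) ≈ 49.29 dB
∠L = 14.04° − 45.00° = -30.96°

49.3 dB, -31.0°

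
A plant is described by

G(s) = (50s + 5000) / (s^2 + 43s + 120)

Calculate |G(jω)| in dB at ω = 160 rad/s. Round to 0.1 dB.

-8.9 dB

Substitute s = j160:
Numerator: 50(j160) + 5000 = 5000 + j8000
Denominator: (j160)^2 + 43(j160) + 120 = -25480 + j6880
|N| = √(5000² + 8000²) ≈ 9434, ∠N ≈ 57.99°
|D| = √(25480² + 6880²) ≈ 26393, ∠D ≈ 164.89°
|G| = 9434 / 26393 ≈ 0.35744
Gain = 20 log₁₀(0.35744) ≈ -8.94 dB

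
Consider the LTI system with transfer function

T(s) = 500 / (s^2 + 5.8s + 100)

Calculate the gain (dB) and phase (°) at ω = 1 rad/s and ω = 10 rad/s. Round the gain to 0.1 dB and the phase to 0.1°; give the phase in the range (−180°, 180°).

ω = 1: 14.1 dB, -3.4°; ω = 10: 18.7 dB, -90.0°

At s = jω = j1:
quadratic: (j1)² + 5.8·j1 + 100 = 99 + j5.8 → |·| ≈ 99.17, ∠ ≈ 3.35°
|T| = 500 / 99.17 ≈ 5.0418
Gain = 20 log₁₀(5.0418) ≈ 14.05 dB
∠T = 0.00° − 3.35° = -3.35°

At s = jω = j10:
quadratic: (j10)² + 5.8·j10 + 100 = 0 + j58 → |·| ≈ 58, ∠ ≈ 90.00°
|T| = 500 / 58 ≈ 8.6207
Gain = 20 log₁₀(8.6207) ≈ 18.71 dB
∠T = 0.00° − 90.00° = -90.00°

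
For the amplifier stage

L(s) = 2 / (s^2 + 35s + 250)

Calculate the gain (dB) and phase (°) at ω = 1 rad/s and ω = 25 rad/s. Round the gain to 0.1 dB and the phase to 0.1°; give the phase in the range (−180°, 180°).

ω = 1: -42.0 dB, -8.0°; ω = 25: -53.6 dB, -113.2°

Substitute s = j1:
Numerator: 2 = 2 + j0
Denominator: (j1)^2 + 35(j1) + 250 = 249 + j35
|N| = √(2² + 0²) ≈ 2, ∠N ≈ 0.00°
|D| = √(249² + 35²) ≈ 251.45, ∠D ≈ 8.00°
|L| = 2 / 251.45 ≈ 0.0079539
Gain = 20 log₁₀(0.0079539) ≈ -41.99 dB
∠L = 0.00° − 8.00° = -8.00°

Substitute s = j25:
Numerator: 2 = 2 + j0
Denominator: (j25)^2 + 35(j25) + 250 = -375 + j875
|N| = √(2² + 0²) ≈ 2, ∠N ≈ 0.00°
|D| = √(375² + 875²) ≈ 951.97, ∠D ≈ 113.20°
|L| = 2 / 951.97 ≈ 0.0021009
Gain = 20 log₁₀(0.0021009) ≈ -53.55 dB
∠L = 0.00° − 113.20° = -113.20°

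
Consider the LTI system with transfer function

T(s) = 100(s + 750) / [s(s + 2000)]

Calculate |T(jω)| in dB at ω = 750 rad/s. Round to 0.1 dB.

At s = jω = j750:
zero (s+750): 750 + j750 → |·| = √(750²+750²) = √1125000 ≈ 1060.7, ∠ = arctan(750/750) ≈ 45.00°
pole (s+2000): 2000 + j750 → |·| = √(2000²+750²) = √4562500 ≈ 2136, ∠ = arctan(750/2000) ≈ 20.56°
pole at origin: |s| = 750, ∠ = 90.00° (in denominator)
|T| = 100 · 1060.7 / 1.602e+06 ≈ 0.066211
Gain = 20 log₁₀(0.066211) ≈ -23.58 dB

-23.6 dB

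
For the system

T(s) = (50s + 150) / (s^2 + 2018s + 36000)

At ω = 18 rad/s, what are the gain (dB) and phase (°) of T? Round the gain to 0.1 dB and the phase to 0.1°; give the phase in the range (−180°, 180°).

Substitute s = j18:
Numerator: 50(j18) + 150 = 150 + j900
Denominator: (j18)^2 + 2018(j18) + 36000 = 35676 + j36324
|N| = √(150² + 900²) ≈ 912.41, ∠N ≈ 80.54°
|D| = √(35676² + 36324²) ≈ 50914, ∠D ≈ 45.52°
|T| = 912.41 / 50914 ≈ 0.017921
Gain = 20 log₁₀(0.017921) ≈ -34.93 dB
∠T = 80.54° − 45.52° = 35.02°

-34.9 dB, 35.0°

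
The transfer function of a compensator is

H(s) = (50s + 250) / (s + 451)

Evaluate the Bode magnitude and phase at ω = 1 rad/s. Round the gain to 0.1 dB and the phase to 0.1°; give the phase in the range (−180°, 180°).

-5.0 dB, 11.2°

Substitute s = j1:
Numerator: 50(j1) + 250 = 250 + j50
Denominator: (j1) + 451 = 451 + j1
|N| = √(250² + 50²) ≈ 254.95, ∠N ≈ 11.31°
|D| = √(451² + 1²) ≈ 451, ∠D ≈ 0.13°
|H| = 254.95 / 451 ≈ 0.5653
Gain = 20 log₁₀(0.5653) ≈ -4.95 dB
∠H = 11.31° − 0.13° = 11.18°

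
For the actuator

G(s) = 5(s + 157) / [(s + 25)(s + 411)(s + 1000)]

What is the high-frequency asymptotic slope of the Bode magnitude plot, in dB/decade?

-40 dB/decade

Each pole contributes −20 dB/decade at high frequency; each zero contributes +20 dB/decade.
Net: 1 zero(s) − 3 pole(s) → -40 dB/decade.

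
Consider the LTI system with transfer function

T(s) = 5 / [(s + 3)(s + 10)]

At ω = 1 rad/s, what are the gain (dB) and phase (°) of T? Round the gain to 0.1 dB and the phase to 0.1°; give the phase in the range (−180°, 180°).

-16.1 dB, -24.1°

At s = jω = j1:
pole (s+3): 3 + j1 → |·| = √(3²+1²) = √10 ≈ 3.1623, ∠ = arctan(1/3) ≈ 18.43°
pole (s+10): 10 + j1 → |·| = √(10²+1²) = √101 ≈ 10.05, ∠ = arctan(1/10) ≈ 5.71°
|T| = 5 / 31.781 ≈ 0.15733
Gain = 20 log₁₀(0.15733) ≈ -16.06 dB
∠T = 0.00° − 24.14° = -24.14°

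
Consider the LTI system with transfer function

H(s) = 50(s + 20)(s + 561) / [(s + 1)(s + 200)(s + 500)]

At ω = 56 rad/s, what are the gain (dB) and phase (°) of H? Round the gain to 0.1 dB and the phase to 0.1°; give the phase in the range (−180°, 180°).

-10.9 dB, -35.0°

At s = jω = j56:
zero (s+20): 20 + j56 → |·| = √(20²+56²) = √3536 ≈ 59.464, ∠ = arctan(56/20) ≈ 70.35°
zero (s+561): 561 + j56 → |·| = √(561²+56²) = √317857 ≈ 563.79, ∠ = arctan(56/561) ≈ 5.70°
pole (s+1): 1 + j56 → |·| = √(1²+56²) = √3137 ≈ 56.009, ∠ = arctan(56/1) ≈ 88.98°
pole (s+200): 200 + j56 → |·| = √(200²+56²) = √43136 ≈ 207.69, ∠ = arctan(56/200) ≈ 15.64°
pole (s+500): 500 + j56 → |·| = √(500²+56²) = √253136 ≈ 503.13, ∠ = arctan(56/500) ≈ 6.39°
|H| = 50 · 33525 / 5.8527e+06 ≈ 0.28641
Gain = 20 log₁₀(0.28641) ≈ -10.86 dB
∠H = 76.05° − 111.01° = -34.96°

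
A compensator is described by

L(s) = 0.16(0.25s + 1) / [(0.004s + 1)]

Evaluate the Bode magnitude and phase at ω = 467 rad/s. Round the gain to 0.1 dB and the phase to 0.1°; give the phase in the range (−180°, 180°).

18.9 dB, 27.7°

At ω = 467 rad/s:
zero (1 + j467·0.25) = 1 + j116.75 → |·| ≈ 116.75, ∠ ≈ 89.51°
pole (1 + j467·0.004) = 1 + j1.868 → |·| ≈ 2.1188, ∠ ≈ 61.84°
|L| = 0.16 · 116.75 / (2.1188) ≈ 8.8163
Gain = 20 log₁₀(8.8163) ≈ 18.91 dB
∠L = (89.51°) − (61.84°) = 27.67°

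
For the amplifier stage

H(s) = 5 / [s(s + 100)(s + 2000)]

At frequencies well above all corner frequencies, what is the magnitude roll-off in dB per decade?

Each pole contributes −20 dB/decade at high frequency; each zero contributes +20 dB/decade.
Net: 0 zero(s) − 3 pole(s) → -60 dB/decade.

-60 dB/decade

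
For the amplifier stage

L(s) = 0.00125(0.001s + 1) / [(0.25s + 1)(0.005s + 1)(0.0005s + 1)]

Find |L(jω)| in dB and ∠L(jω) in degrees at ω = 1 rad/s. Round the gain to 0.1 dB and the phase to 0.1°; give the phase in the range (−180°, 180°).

-58.3 dB, -14.3°

At ω = 1 rad/s:
zero (1 + j1·0.001) = 1 + j0.001 → |·| ≈ 1, ∠ ≈ 0.06°
pole (1 + j1·0.25) = 1 + j0.25 → |·| ≈ 1.0308, ∠ ≈ 14.04°
pole (1 + j1·0.005) = 1 + j0.005 → |·| ≈ 1, ∠ ≈ 0.29°
pole (1 + j1·0.0005) = 1 + j0.0005 → |·| ≈ 1, ∠ ≈ 0.03°
|L| = 0.00125 · 1 / (1.0308 · 1 · 1) ≈ 0.0012127
Gain = 20 log₁₀(0.0012127) ≈ -58.32 dB
∠L = (0.06°) − (14.04° + 0.29° + 0.03°) = -14.30°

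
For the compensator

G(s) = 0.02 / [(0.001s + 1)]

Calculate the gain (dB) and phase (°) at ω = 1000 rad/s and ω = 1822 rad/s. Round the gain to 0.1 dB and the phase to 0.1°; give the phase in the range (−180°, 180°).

At ω = 1000 rad/s:
pole (1 + j1000·0.001) = 1 + j1 → |·| ≈ 1.4142, ∠ ≈ 45.00°
|G| = 0.02 · 1 / (1.4142) ≈ 0.014142
Gain = 20 log₁₀(0.014142) ≈ -36.99 dB
∠G = (0°) − (45.00°) = -45.00°

At ω = 1822 rad/s:
pole (1 + j1822·0.001) = 1 + j1.822 → |·| ≈ 2.0784, ∠ ≈ 61.24°
|G| = 0.02 · 1 / (2.0784) ≈ 0.0096228
Gain = 20 log₁₀(0.0096228) ≈ -40.33 dB
∠G = (0°) − (61.24°) = -61.24°

ω = 1000: -37.0 dB, -45.0°; ω = 1822: -40.3 dB, -61.2°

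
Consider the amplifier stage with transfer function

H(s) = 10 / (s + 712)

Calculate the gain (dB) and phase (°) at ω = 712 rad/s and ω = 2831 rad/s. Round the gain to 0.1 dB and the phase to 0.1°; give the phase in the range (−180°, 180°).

ω = 712: -40.1 dB, -45.0°; ω = 2831: -49.3 dB, -75.9°

Substitute s = j712:
Numerator: 10 = 10 + j0
Denominator: (j712) + 712 = 712 + j712
|N| = √(10² + 0²) ≈ 10, ∠N ≈ 0.00°
|D| = √(712² + 712²) ≈ 1006.9, ∠D ≈ 45.00°
|H| = 10 / 1006.9 ≈ 0.0099315
Gain = 20 log₁₀(0.0099315) ≈ -40.06 dB
∠H = 0.00° − 45.00° = -45.00°

Substitute s = j2831:
Numerator: 10 = 10 + j0
Denominator: (j2831) + 712 = 712 + j2831
|N| = √(10² + 0²) ≈ 10, ∠N ≈ 0.00°
|D| = √(712² + 2831²) ≈ 2919.2, ∠D ≈ 75.88°
|H| = 10 / 2919.2 ≈ 0.0034256
Gain = 20 log₁₀(0.0034256) ≈ -49.31 dB
∠H = 0.00° − 75.88° = -75.88°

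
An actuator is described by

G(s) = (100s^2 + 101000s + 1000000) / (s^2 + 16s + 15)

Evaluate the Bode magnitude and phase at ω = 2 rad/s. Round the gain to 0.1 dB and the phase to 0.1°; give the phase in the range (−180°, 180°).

89.6 dB, -59.6°

Substitute s = j2:
Numerator: 100(j2)^2 + 101000(j2) + 1000000 = 999600 + j202000
Denominator: (j2)^2 + 16(j2) + 15 = 11 + j32
|N| = √(999600² + 202000²) ≈ 1.0198e+06, ∠N ≈ 11.42°
|D| = √(11² + 32²) ≈ 33.838, ∠D ≈ 71.03°
|G| = 1.0198e+06 / 33.838 ≈ 30138
Gain = 20 log₁₀(30138) ≈ 89.58 dB
∠G = 11.42° − 71.03° = -59.61°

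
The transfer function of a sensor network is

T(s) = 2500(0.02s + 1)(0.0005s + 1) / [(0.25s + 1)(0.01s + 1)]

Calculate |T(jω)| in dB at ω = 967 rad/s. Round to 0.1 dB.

27.2 dB

At ω = 967 rad/s:
zero (1 + j967·0.02) = 1 + j19.34 → |·| ≈ 19.366, ∠ ≈ 87.04°
zero (1 + j967·0.0005) = 1 + j0.4835 → |·| ≈ 1.1108, ∠ ≈ 25.80°
pole (1 + j967·0.25) = 1 + j241.75 → |·| ≈ 241.75, ∠ ≈ 89.76°
pole (1 + j967·0.01) = 1 + j9.67 → |·| ≈ 9.7216, ∠ ≈ 84.10°
|T| = 2500 · 19.366 · 1.1108 / (241.75 · 9.7216) ≈ 22.883
Gain = 20 log₁₀(22.883) ≈ 27.19 dB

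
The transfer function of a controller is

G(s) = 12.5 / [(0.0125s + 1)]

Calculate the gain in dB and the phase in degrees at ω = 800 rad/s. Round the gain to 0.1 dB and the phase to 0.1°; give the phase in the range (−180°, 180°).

At ω = 800 rad/s:
pole (1 + j800·0.0125) = 1 + j10 → |·| ≈ 10.05, ∠ ≈ 84.29°
|G| = 12.5 · 1 / (10.05) ≈ 1.2438
Gain = 20 log₁₀(1.2438) ≈ 1.90 dB
∠G = (0°) − (84.29°) = -84.29°

1.9 dB, -84.3°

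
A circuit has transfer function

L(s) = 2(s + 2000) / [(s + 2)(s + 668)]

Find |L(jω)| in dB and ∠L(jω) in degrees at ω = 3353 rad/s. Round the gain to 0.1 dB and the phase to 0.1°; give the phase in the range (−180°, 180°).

-63.3 dB, -109.5°

At s = jω = j3353:
zero (s+2000): 2000 + j3353 → |·| = √(2000²+3353²) = √15242609 ≈ 3904.2, ∠ = arctan(3353/2000) ≈ 59.18°
pole (s+2): 2 + j3353 → |·| = √(2²+3353²) = √11242613 ≈ 3353, ∠ = arctan(3353/2) ≈ 89.97°
pole (s+668): 668 + j3353 → |·| = √(668²+3353²) = √11688833 ≈ 3418.9, ∠ = arctan(3353/668) ≈ 78.73°
|L| = 2 · 3904.2 / 1.1464e+07 ≈ 0.00068112
Gain = 20 log₁₀(0.00068112) ≈ -63.34 dB
∠L = 59.18° − 168.70° = -109.52°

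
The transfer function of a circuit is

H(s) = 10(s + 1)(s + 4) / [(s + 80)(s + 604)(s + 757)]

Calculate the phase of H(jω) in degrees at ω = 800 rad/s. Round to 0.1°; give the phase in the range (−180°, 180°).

-4.2°

At s = jω = j800:
zero (s+1): 1 + j800 → |·| = √(1²+800²) = √640001 ≈ 800, ∠ = arctan(800/1) ≈ 89.93°
zero (s+4): 4 + j800 → |·| = √(4²+800²) = √640016 ≈ 800.01, ∠ = arctan(800/4) ≈ 89.71°
pole (s+80): 80 + j800 → |·| = √(80²+800²) = √646400 ≈ 803.99, ∠ = arctan(800/80) ≈ 84.29°
pole (s+604): 604 + j800 → |·| = √(604²+800²) = √1004816 ≈ 1002.4, ∠ = arctan(800/604) ≈ 52.95°
pole (s+757): 757 + j800 → |·| = √(757²+800²) = √1213049 ≈ 1101.4, ∠ = arctan(800/757) ≈ 46.58°
∠H = 179.64° − 183.82° = -4.18°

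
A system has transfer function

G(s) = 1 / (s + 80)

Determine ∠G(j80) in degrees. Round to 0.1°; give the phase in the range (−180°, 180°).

Substitute s = j80:
Numerator: 1 = 1 + j0
Denominator: (j80) + 80 = 80 + j80
|N| = √(1² + 0²) ≈ 1, ∠N ≈ 0.00°
|D| = √(80² + 80²) ≈ 113.14, ∠D ≈ 45.00°
∠G = 0.00° − 45.00° = -45.00°

-45.0°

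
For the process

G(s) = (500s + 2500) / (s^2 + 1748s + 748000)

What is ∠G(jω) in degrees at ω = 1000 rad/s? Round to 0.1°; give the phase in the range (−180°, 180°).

Substitute s = j1000:
Numerator: 500(j1000) + 2500 = 2500 + j500000
Denominator: (j1000)^2 + 1748(j1000) + 748000 = -252000 + j1748000
|N| = √(2500² + 500000²) ≈ 5.0001e+05, ∠N ≈ 89.71°
|D| = √(252000² + 1748000²) ≈ 1.7661e+06, ∠D ≈ 98.20°
∠G = 89.71° − 98.20° = -8.49°

-8.5°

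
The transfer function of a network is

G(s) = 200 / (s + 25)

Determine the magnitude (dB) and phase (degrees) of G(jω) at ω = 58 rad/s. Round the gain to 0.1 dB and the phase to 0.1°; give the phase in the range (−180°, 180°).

10.0 dB, -66.7°

Substitute s = j58:
Numerator: 200 = 200 + j0
Denominator: (j58) + 25 = 25 + j58
|N| = √(200² + 0²) ≈ 200, ∠N ≈ 0.00°
|D| = √(25² + 58²) ≈ 63.159, ∠D ≈ 66.68°
|G| = 200 / 63.159 ≈ 3.1666
Gain = 20 log₁₀(3.1666) ≈ 10.01 dB
∠G = 0.00° − 66.68° = -66.68°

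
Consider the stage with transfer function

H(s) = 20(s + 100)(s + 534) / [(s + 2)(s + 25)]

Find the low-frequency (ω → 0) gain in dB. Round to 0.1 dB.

H(0) = 20·100·534 / (2·25) = 21360
20 log₁₀(21360) ≈ 86.59 dB

86.6 dB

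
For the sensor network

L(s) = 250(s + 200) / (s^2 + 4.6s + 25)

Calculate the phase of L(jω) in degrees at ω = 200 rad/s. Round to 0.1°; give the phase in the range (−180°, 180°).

-133.7°

At s = jω = j200:
zero (s+200): 200 + j200 → |·| = √(200²+200²) = √80000 ≈ 282.84, ∠ = arctan(200/200) ≈ 45.00°
quadratic: (j200)² + 4.6·j200 + 25 = -39975 + j920 → |·| ≈ 39986, ∠ ≈ 178.68°
∠L = 45.00° − 178.68° = -133.68°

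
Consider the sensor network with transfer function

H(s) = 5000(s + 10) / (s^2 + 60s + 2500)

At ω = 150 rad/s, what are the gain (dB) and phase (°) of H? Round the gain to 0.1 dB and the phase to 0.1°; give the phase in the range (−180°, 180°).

At s = jω = j150:
zero (s+10): 10 + j150 → |·| = √(10²+150²) = √22600 ≈ 150.33, ∠ = arctan(150/10) ≈ 86.19°
quadratic: (j150)² + 60·j150 + 2500 = -20000 + j9000 → |·| ≈ 21932, ∠ ≈ 155.77°
|H| = 5000 · 150.33 / 21932 ≈ 34.272
Gain = 20 log₁₀(34.272) ≈ 30.70 dB
∠H = 86.19° − 155.77° = -69.58°

30.7 dB, -69.6°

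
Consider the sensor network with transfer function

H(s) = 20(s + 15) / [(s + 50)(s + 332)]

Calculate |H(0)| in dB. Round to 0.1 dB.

H(0) = 20·15 / (50·332) ≈ 0.018072
20 log₁₀(0.018072) ≈ -34.86 dB

-34.9 dB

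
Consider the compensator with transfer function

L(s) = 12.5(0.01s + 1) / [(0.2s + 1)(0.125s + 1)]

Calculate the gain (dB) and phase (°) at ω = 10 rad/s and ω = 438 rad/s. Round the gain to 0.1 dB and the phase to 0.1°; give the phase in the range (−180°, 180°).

At ω = 10 rad/s:
zero (1 + j10·0.01) = 1 + j0.1 → |·| ≈ 1.005, ∠ ≈ 5.71°
pole (1 + j10·0.2) = 1 + j2 → |·| ≈ 2.2361, ∠ ≈ 63.43°
pole (1 + j10·0.125) = 1 + j1.25 → |·| ≈ 1.6008, ∠ ≈ 51.34°
|L| = 12.5 · 1.005 / (2.2361 · 1.6008) ≈ 3.5095
Gain = 20 log₁₀(3.5095) ≈ 10.90 dB
∠L = (5.71°) − (63.43° + 51.34°) = -109.06°

At ω = 438 rad/s:
zero (1 + j438·0.01) = 1 + j4.38 → |·| ≈ 4.4927, ∠ ≈ 77.14°
pole (1 + j438·0.2) = 1 + j87.6 → |·| ≈ 87.606, ∠ ≈ 89.35°
pole (1 + j438·0.125) = 1 + j54.75 → |·| ≈ 54.759, ∠ ≈ 88.95°
|L| = 12.5 · 4.4927 / (87.606 · 54.759) ≈ 0.011707
Gain = 20 log₁₀(0.011707) ≈ -38.63 dB
∠L = (77.14°) − (89.35° + 88.95°) = -101.16°

ω = 10: 10.9 dB, -109.1°; ω = 438: -38.6 dB, -101.2°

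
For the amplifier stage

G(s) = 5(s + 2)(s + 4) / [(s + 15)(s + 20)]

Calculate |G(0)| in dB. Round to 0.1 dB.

G(0) = 5·2·4 / (15·20) ≈ 0.13333
20 log₁₀(0.13333) ≈ -17.50 dB

-17.5 dB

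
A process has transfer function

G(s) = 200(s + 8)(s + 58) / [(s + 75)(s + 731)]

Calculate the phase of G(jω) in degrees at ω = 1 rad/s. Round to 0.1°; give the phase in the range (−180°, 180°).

7.3°

At s = jω = j1:
zero (s+8): 8 + j1 → |·| = √(8²+1²) = √65 ≈ 8.0623, ∠ = arctan(1/8) ≈ 7.13°
zero (s+58): 58 + j1 → |·| = √(58²+1²) = √3365 ≈ 58.009, ∠ = arctan(1/58) ≈ 0.99°
pole (s+75): 75 + j1 → |·| = √(75²+1²) = √5626 ≈ 75.007, ∠ = arctan(1/75) ≈ 0.76°
pole (s+731): 731 + j1 → |·| = √(731²+1²) = √534362 ≈ 731, ∠ = arctan(1/731) ≈ 0.08°
∠G = 8.12° − 0.84° = 7.28°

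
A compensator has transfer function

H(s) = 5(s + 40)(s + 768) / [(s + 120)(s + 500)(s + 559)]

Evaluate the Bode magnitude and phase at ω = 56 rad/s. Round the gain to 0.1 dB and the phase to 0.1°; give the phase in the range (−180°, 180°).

-43.0 dB, 21.5°

At s = jω = j56:
zero (s+40): 40 + j56 → |·| = √(40²+56²) = √4736 ≈ 68.819, ∠ = arctan(56/40) ≈ 54.46°
zero (s+768): 768 + j56 → |·| = √(768²+56²) = √592960 ≈ 770.04, ∠ = arctan(56/768) ≈ 4.17°
pole (s+120): 120 + j56 → |·| = √(120²+56²) = √17536 ≈ 132.42, ∠ = arctan(56/120) ≈ 25.02°
pole (s+500): 500 + j56 → |·| = √(500²+56²) = √253136 ≈ 503.13, ∠ = arctan(56/500) ≈ 6.39°
pole (s+559): 559 + j56 → |·| = √(559²+56²) = √315617 ≈ 561.8, ∠ = arctan(56/559) ≈ 5.72°
|H| = 5 · 52993 / 3.743e+07 ≈ 0.0070789
Gain = 20 log₁₀(0.0070789) ≈ -43.00 dB
∠H = 58.63° − 37.13° = 21.50°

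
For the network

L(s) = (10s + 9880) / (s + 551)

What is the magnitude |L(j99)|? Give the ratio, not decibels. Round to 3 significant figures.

17.7

Substitute s = j99:
Numerator: 10(j99) + 9880 = 9880 + j990
Denominator: (j99) + 551 = 551 + j99
|N| = √(9880² + 990²) ≈ 9929.5, ∠N ≈ 5.72°
|D| = √(551² + 99²) ≈ 559.82, ∠D ≈ 10.19°
|L| = 9929.5 / 559.82 ≈ 17.737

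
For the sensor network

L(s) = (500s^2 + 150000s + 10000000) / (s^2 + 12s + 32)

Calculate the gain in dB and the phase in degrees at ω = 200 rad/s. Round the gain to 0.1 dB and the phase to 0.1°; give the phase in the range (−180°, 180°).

Substitute s = j200:
Numerator: 500(j200)^2 + 150000(j200) + 10000000 = -10000000 + j30000000
Denominator: (j200)^2 + 12(j200) + 32 = -39968 + j2400
|N| = √(10000000² + 30000000²) ≈ 3.1623e+07, ∠N ≈ 108.43°
|D| = √(39968² + 2400²) ≈ 40040, ∠D ≈ 176.56°
|L| = 3.1623e+07 / 40040 ≈ 789.79
Gain = 20 log₁₀(789.79) ≈ 57.95 dB
∠L = 108.43° − 176.56° = -68.13°

58.0 dB, -68.1°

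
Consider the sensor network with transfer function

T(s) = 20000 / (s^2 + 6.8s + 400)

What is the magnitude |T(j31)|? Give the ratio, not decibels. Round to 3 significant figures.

33.4

At s = jω = j31:
quadratic: (j31)² + 6.8·j31 + 400 = -561 + j210.8 → |·| ≈ 599.3, ∠ ≈ 159.41°
|T| = 20000 / 599.3 ≈ 33.372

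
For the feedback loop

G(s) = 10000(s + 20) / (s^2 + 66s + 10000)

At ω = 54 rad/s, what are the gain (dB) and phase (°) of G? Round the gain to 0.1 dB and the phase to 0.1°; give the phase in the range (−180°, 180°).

37.2 dB, 43.0°

At s = jω = j54:
zero (s+20): 20 + j54 → |·| = √(20²+54²) = √3316 ≈ 57.585, ∠ = arctan(54/20) ≈ 69.68°
quadratic: (j54)² + 66·j54 + 10000 = 7084 + j3564 → |·| ≈ 7930, ∠ ≈ 26.71°
|G| = 10000 · 57.585 / 7930 ≈ 72.617
Gain = 20 log₁₀(72.617) ≈ 37.22 dB
∠G = 69.68° − 26.71° = 42.97°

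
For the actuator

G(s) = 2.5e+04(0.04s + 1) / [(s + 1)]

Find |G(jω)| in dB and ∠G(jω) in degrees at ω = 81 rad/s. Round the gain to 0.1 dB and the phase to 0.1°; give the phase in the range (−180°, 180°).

60.4 dB, -16.4°

At ω = 81 rad/s:
zero (1 + j81·0.04) = 1 + j3.24 → |·| ≈ 3.3908, ∠ ≈ 72.85°
pole (1 + j81·1) = 1 + j81 → |·| ≈ 81.006, ∠ ≈ 89.29°
|G| = 2.5e+04 · 3.3908 / (81.006) ≈ 1046.5
Gain = 20 log₁₀(1046.5) ≈ 60.39 dB
∠G = (72.85°) − (89.29°) = -16.44°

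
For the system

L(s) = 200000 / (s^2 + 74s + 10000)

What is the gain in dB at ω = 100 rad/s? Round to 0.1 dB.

28.6 dB

At s = jω = j100:
quadratic: (j100)² + 74·j100 + 10000 = 0 + j7400 → |·| ≈ 7400, ∠ ≈ 90.00°
|L| = 200000 / 7400 ≈ 27.027
Gain = 20 log₁₀(27.027) ≈ 28.64 dB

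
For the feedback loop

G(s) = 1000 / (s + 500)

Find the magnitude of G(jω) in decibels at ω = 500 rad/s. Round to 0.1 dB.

Substitute s = j500:
Numerator: 1000 = 1000 + j0
Denominator: (j500) + 500 = 500 + j500
|N| = √(1000² + 0²) ≈ 1000, ∠N ≈ 0.00°
|D| = √(500² + 500²) ≈ 707.11, ∠D ≈ 45.00°
|G| = 1000 / 707.11 ≈ 1.4142
Gain = 20 log₁₀(1.4142) ≈ 3.01 dB

3.0 dB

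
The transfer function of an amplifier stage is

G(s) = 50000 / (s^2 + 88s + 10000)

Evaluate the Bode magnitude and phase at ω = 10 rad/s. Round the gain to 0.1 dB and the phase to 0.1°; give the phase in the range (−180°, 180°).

At s = jω = j10:
quadratic: (j10)² + 88·j10 + 10000 = 9900 + j880 → |·| ≈ 9939, ∠ ≈ 5.08°
|G| = 50000 / 9939 ≈ 5.0307
Gain = 20 log₁₀(5.0307) ≈ 14.03 dB
∠G = 0.00° − 5.08° = -5.08°

14.0 dB, -5.1°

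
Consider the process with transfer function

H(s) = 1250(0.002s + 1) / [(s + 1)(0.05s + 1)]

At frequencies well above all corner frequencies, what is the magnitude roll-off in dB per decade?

Each pole contributes −20 dB/decade at high frequency; each zero contributes +20 dB/decade.
Net: 1 zero(s) − 2 pole(s) → -20 dB/decade.

-20 dB/decade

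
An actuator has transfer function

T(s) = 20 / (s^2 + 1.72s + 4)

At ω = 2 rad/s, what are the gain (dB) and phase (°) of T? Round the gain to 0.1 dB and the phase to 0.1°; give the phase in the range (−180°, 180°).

At s = jω = j2:
quadratic: (j2)² + 1.72·j2 + 4 = 0 + j3.44 → |·| ≈ 3.44, ∠ ≈ 90.00°
|T| = 20 / 3.44 ≈ 5.814
Gain = 20 log₁₀(5.814) ≈ 15.29 dB
∠T = 0.00° − 90.00° = -90.00°

15.3 dB, -90.0°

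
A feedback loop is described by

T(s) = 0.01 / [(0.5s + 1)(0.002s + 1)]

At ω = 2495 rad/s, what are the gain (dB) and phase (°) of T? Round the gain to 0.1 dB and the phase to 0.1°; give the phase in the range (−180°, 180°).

-116.1 dB, -168.6°

At ω = 2495 rad/s:
pole (1 + j2495·0.5) = 1 + j1247.5 → |·| ≈ 1247.5, ∠ ≈ 89.95°
pole (1 + j2495·0.002) = 1 + j4.99 → |·| ≈ 5.0892, ∠ ≈ 78.67°
|T| = 0.01 · 1 / (1247.5 · 5.0892) ≈ 1.5751e-06
Gain = 20 log₁₀(1.5751e-06) ≈ -116.05 dB
∠T = (0°) − (89.95° + 78.67°) = -168.62°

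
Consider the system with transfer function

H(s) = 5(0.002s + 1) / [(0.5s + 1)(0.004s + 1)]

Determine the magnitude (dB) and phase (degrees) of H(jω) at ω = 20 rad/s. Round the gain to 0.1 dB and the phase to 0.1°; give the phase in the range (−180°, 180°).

-6.1 dB, -86.6°

At ω = 20 rad/s:
zero (1 + j20·0.002) = 1 + j0.04 → |·| ≈ 1.0008, ∠ ≈ 2.29°
pole (1 + j20·0.5) = 1 + j10 → |·| ≈ 10.05, ∠ ≈ 84.29°
pole (1 + j20·0.004) = 1 + j0.08 → |·| ≈ 1.0032, ∠ ≈ 4.57°
|H| = 5 · 1.0008 / (10.05 · 1.0032) ≈ 0.49632
Gain = 20 log₁₀(0.49632) ≈ -6.08 dB
∠H = (2.29°) − (84.29° + 4.57°) = -86.57°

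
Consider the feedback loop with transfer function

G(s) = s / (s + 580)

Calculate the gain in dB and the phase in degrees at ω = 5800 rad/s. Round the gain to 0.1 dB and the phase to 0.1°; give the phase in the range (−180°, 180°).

-0.0 dB, 5.7°

At s = jω = j5800:
zero at origin: s = j5800 → |·| = 5800, ∠ = 90.00°
pole (s+580): 580 + j5800 → |·| = √(580²+5800²) = √33976400 ≈ 5828.9, ∠ = arctan(5800/580) ≈ 84.29°
|G| = 1 · 5800 / 5828.9 ≈ 0.99504
Gain = 20 log₁₀(0.99504) ≈ -0.04 dB
∠G = 90.00° − 84.29° = 5.71°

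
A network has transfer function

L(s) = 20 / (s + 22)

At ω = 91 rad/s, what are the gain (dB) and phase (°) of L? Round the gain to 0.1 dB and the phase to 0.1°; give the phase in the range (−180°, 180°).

-13.4 dB, -76.4°

At s = jω = j91:
pole (s+22): 22 + j91 → |·| = √(22²+91²) = √8765 ≈ 93.622, ∠ = arctan(91/22) ≈ 76.41°
|L| = 20 / 93.622 ≈ 0.21363
Gain = 20 log₁₀(0.21363) ≈ -13.41 dB
∠L = 0.00° − 76.41° = -76.41°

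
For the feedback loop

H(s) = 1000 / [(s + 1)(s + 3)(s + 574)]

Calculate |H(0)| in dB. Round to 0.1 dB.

H(0) = 1000 / (1·3·574) ≈ 0.58072
20 log₁₀(0.58072) ≈ -4.72 dB

-4.7 dB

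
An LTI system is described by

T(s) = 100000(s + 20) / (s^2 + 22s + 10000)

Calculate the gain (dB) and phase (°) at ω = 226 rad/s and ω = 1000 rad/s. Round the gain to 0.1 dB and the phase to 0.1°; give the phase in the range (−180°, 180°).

At s = jω = j226:
zero (s+20): 20 + j226 → |·| = √(20²+226²) = √51476 ≈ 226.88, ∠ = arctan(226/20) ≈ 84.94°
quadratic: (j226)² + 22·j226 + 10000 = -41076 + j4972 → |·| ≈ 41376, ∠ ≈ 173.10°
|T| = 100000 · 226.88 / 41376 ≈ 548.34
Gain = 20 log₁₀(548.34) ≈ 54.78 dB
∠T = 84.94° − 173.10° = -88.16°

At s = jω = j1000:
zero (s+20): 20 + j1000 → |·| = √(20²+1000²) = √1000400 ≈ 1000.2, ∠ = arctan(1000/20) ≈ 88.85°
quadratic: (j1000)² + 22·j1000 + 10000 = -990000 + j22000 → |·| ≈ 9.9024e+05, ∠ ≈ 178.73°
|T| = 100000 · 1000.2 / 9.9024e+05 ≈ 101.01
Gain = 20 log₁₀(101.01) ≈ 40.09 dB
∠T = 88.85° − 178.73° = -89.88°

ω = 226: 54.8 dB, -88.2°; ω = 1000: 40.1 dB, -89.9°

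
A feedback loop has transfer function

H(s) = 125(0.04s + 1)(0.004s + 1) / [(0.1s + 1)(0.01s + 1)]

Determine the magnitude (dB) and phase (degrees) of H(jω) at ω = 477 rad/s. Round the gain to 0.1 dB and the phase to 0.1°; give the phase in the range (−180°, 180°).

26.9 dB, -17.6°

At ω = 477 rad/s:
zero (1 + j477·0.04) = 1 + j19.08 → |·| ≈ 19.106, ∠ ≈ 87.00°
zero (1 + j477·0.004) = 1 + j1.908 → |·| ≈ 2.1542, ∠ ≈ 62.34°
pole (1 + j477·0.1) = 1 + j47.7 → |·| ≈ 47.71, ∠ ≈ 88.80°
pole (1 + j477·0.01) = 1 + j4.77 → |·| ≈ 4.8737, ∠ ≈ 78.16°
|H| = 125 · 19.106 · 2.1542 / (47.71 · 4.8737) ≈ 22.126
Gain = 20 log₁₀(22.126) ≈ 26.90 dB
∠H = (87.00° + 62.34°) − (88.80° + 78.16°) = -17.62°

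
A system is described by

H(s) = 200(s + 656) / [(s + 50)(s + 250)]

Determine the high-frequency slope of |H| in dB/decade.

-20 dB/decade

Each pole contributes −20 dB/decade at high frequency; each zero contributes +20 dB/decade.
Net: 1 zero(s) − 2 pole(s) → -20 dB/decade.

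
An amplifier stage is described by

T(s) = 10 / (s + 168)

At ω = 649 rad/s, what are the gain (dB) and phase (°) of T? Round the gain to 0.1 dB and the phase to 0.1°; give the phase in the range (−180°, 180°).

At s = jω = j649:
pole (s+168): 168 + j649 → |·| = √(168²+649²) = √449425 ≈ 670.39, ∠ = arctan(649/168) ≈ 75.49°
|T| = 10 / 670.39 ≈ 0.014917
Gain = 20 log₁₀(0.014917) ≈ -36.53 dB
∠T = 0.00° − 75.49° = -75.49°

-36.5 dB, -75.5°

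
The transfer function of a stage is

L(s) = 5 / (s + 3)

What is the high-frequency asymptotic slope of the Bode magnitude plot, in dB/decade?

Each pole contributes −20 dB/decade at high frequency; each zero contributes +20 dB/decade.
Net: 0 zero(s) − 1 pole(s) → -20 dB/decade.

-20 dB/decade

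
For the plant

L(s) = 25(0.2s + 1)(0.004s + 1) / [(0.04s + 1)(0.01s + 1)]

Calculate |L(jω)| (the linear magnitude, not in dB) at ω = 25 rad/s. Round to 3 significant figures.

87.9

At ω = 25 rad/s:
zero (1 + j25·0.2) = 1 + j5 → |·| ≈ 5.099, ∠ ≈ 78.69°
zero (1 + j25·0.004) = 1 + j0.1 → |·| ≈ 1.005, ∠ ≈ 5.71°
pole (1 + j25·0.04) = 1 + j1 → |·| ≈ 1.4142, ∠ ≈ 45.00°
pole (1 + j25·0.01) = 1 + j0.25 → |·| ≈ 1.0308, ∠ ≈ 14.04°
|L| = 25 · 5.099 · 1.005 / (1.4142 · 1.0308) ≈ 87.883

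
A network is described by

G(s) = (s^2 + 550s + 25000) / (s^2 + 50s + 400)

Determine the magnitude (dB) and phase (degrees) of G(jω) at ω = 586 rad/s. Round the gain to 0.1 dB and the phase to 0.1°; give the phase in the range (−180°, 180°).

Substitute s = j586:
Numerator: (j586)^2 + 550(j586) + 25000 = -318396 + j322300
Denominator: (j586)^2 + 50(j586) + 400 = -342996 + j29300
|N| = √(318396² + 322300²) ≈ 4.5305e+05, ∠N ≈ 134.65°
|D| = √(342996² + 29300²) ≈ 3.4425e+05, ∠D ≈ 175.12°
|G| = 4.5305e+05 / 3.4425e+05 ≈ 1.316
Gain = 20 log₁₀(1.316) ≈ 2.39 dB
∠G = 134.65° − 175.12° = -40.47°

2.4 dB, -40.5°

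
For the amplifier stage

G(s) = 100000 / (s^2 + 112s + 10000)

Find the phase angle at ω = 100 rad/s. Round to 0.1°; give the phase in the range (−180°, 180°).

-90.0°

At s = jω = j100:
quadratic: (j100)² + 112·j100 + 10000 = 0 + j11200 → |·| ≈ 11200, ∠ ≈ 90.00°
∠G = 0.00° − 90.00° = -90.00°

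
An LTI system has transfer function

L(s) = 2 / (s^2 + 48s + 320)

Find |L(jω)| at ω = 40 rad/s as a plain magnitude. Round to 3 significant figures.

Substitute s = j40:
Numerator: 2 = 2 + j0
Denominator: (j40)^2 + 48(j40) + 320 = -1280 + j1920
|N| = √(2² + 0²) ≈ 2, ∠N ≈ 0.00°
|D| = √(1280² + 1920²) ≈ 2307.6, ∠D ≈ 123.69°
|L| = 2 / 2307.6 ≈ 0.0008667

0.000867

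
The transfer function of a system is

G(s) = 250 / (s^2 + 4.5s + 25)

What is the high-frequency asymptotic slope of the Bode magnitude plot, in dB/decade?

-40 dB/decade

Each pole contributes −20 dB/decade at high frequency; each zero contributes +20 dB/decade.
Net: 0 zero(s) − 2 pole(s) → -40 dB/decade.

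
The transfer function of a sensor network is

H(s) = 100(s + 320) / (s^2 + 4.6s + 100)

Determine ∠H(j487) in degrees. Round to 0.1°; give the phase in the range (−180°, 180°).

-122.8°

At s = jω = j487:
zero (s+320): 320 + j487 → |·| = √(320²+487²) = √339569 ≈ 582.73, ∠ = arctan(487/320) ≈ 56.69°
quadratic: (j487)² + 4.6·j487 + 100 = -237069 + j2240.2 → |·| ≈ 2.3708e+05, ∠ ≈ 179.46°
∠H = 56.69° − 179.46° = -122.77°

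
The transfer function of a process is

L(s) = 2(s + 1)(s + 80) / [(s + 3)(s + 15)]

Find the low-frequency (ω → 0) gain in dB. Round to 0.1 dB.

11.0 dB

L(0) = 2·1·80 / (3·15) ≈ 3.5556
20 log₁₀(3.5556) ≈ 11.02 dB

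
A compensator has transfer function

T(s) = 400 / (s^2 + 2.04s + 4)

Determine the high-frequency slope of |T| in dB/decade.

-40 dB/decade

Each pole contributes −20 dB/decade at high frequency; each zero contributes +20 dB/decade.
Net: 0 zero(s) − 2 pole(s) → -40 dB/decade.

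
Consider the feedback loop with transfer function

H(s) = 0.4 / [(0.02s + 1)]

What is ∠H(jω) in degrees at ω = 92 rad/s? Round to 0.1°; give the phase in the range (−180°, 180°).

At ω = 92 rad/s:
pole (1 + j92·0.02) = 1 + j1.84 → |·| ≈ 2.0942, ∠ ≈ 61.48°
∠H = (0°) − (61.48°) = -61.48°

-61.5°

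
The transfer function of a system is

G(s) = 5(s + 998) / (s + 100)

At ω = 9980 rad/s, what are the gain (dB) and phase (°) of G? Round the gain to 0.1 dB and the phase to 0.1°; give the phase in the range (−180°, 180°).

14.0 dB, -5.1°

At s = jω = j9980:
zero (s+998): 998 + j9980 → |·| = √(998²+9980²) = √100596404 ≈ 10030, ∠ = arctan(9980/998) ≈ 84.29°
pole (s+100): 100 + j9980 → |·| = √(100²+9980²) = √99610400 ≈ 9980.5, ∠ = arctan(9980/100) ≈ 89.43°
|G| = 5 · 10030 / 9980.5 ≈ 5.0248
Gain = 20 log₁₀(5.0248) ≈ 14.02 dB
∠G = 84.29° − 89.43° = -5.14°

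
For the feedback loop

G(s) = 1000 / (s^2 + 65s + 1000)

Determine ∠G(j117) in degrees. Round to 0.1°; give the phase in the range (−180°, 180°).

Substitute s = j117:
Numerator: 1000 = 1000 + j0
Denominator: (j117)^2 + 65(j117) + 1000 = -12689 + j7605
|N| = √(1000² + 0²) ≈ 1000, ∠N ≈ 0.00°
|D| = √(12689² + 7605²) ≈ 14793, ∠D ≈ 149.06°
∠G = 0.00° − 149.06° = -149.06°

-149.1°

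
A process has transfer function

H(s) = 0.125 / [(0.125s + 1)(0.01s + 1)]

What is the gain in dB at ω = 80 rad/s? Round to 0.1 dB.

At ω = 80 rad/s:
pole (1 + j80·0.125) = 1 + j10 → |·| ≈ 10.05, ∠ ≈ 84.29°
pole (1 + j80·0.01) = 1 + j0.8 → |·| ≈ 1.2806, ∠ ≈ 38.66°
|H| = 0.125 · 1 / (10.05 · 1.2806) ≈ 0.0097125
Gain = 20 log₁₀(0.0097125) ≈ -40.25 dB

-40.3 dB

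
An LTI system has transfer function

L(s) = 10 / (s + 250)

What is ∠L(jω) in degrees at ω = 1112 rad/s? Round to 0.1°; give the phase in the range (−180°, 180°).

-77.3°

At s = jω = j1112:
pole (s+250): 250 + j1112 → |·| = √(250²+1112²) = √1299044 ≈ 1139.8, ∠ = arctan(1112/250) ≈ 77.33°
∠L = 0.00° − 77.33° = -77.33°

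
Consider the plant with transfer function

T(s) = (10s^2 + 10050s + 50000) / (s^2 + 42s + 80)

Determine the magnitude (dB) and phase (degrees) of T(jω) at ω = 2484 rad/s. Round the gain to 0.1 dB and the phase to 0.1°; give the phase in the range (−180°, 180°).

Substitute s = j2484:
Numerator: 10(j2484)^2 + 10050(j2484) + 50000 = -61652560 + j24964200
Denominator: (j2484)^2 + 42(j2484) + 80 = -6170176 + j104328
|N| = √(61652560² + 24964200²) ≈ 6.6515e+07, ∠N ≈ 157.96°
|D| = √(6170176² + 104328²) ≈ 6.1711e+06, ∠D ≈ 179.03°
|T| = 6.6515e+07 / 6.1711e+06 ≈ 10.778
Gain = 20 log₁₀(10.778) ≈ 20.65 dB
∠T = 157.96° − 179.03° = -21.07°

20.7 dB, -21.1°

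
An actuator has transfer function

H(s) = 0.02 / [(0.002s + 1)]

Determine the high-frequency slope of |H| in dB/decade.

-20 dB/decade

Each pole contributes −20 dB/decade at high frequency; each zero contributes +20 dB/decade.
Net: 0 zero(s) − 1 pole(s) → -20 dB/decade.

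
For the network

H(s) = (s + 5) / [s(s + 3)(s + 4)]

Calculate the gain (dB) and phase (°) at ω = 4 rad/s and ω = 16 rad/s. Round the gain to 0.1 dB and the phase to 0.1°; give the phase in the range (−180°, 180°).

At s = jω = j4:
zero (s+5): 5 + j4 → |·| = √(5²+4²) = √41 ≈ 6.4031, ∠ = arctan(4/5) ≈ 38.66°
pole (s+3): 3 + j4 → |·| = √(3²+4²) = √25 ≈ 5, ∠ = arctan(4/3) ≈ 53.13°
pole (s+4): 4 + j4 → |·| = √(4²+4²) = √32 ≈ 5.6569, ∠ = arctan(4/4) ≈ 45.00°
pole at origin: |s| = 4, ∠ = 90.00° (in denominator)
|H| = 1 · 6.4031 / 113.14 ≈ 0.056594
Gain = 20 log₁₀(0.056594) ≈ -24.94 dB
∠H = 38.66° − 188.13° = -149.47°

At s = jω = j16:
zero (s+5): 5 + j16 → |·| = √(5²+16²) = √281 ≈ 16.763, ∠ = arctan(16/5) ≈ 72.65°
pole (s+3): 3 + j16 → |·| = √(3²+16²) = √265 ≈ 16.279, ∠ = arctan(16/3) ≈ 79.38°
pole (s+4): 4 + j16 → |·| = √(4²+16²) = √272 ≈ 16.492, ∠ = arctan(16/4) ≈ 75.96°
pole at origin: |s| = 16, ∠ = 90.00° (in denominator)
|H| = 1 · 16.763 / 4295.6 ≈ 0.0039024
Gain = 20 log₁₀(0.0039024) ≈ -48.17 dB
∠H = 72.65° − 245.34° = -172.69°

ω = 4: -24.9 dB, -149.5°; ω = 16: -48.2 dB, -172.7°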